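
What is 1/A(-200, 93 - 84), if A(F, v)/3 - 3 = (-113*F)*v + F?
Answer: 1/609609 ≈ 1.6404e-6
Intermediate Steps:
A(F, v) = 9 + 3*F - 339*F*v (A(F, v) = 9 + 3*((-113*F)*v + F) = 9 + 3*(-113*F*v + F) = 9 + 3*(F - 113*F*v) = 9 + (3*F - 339*F*v) = 9 + 3*F - 339*F*v)
1/A(-200, 93 - 84) = 1/(9 + 3*(-200) - 339*(-200)*(93 - 84)) = 1/(9 - 600 - 339*(-200)*9) = 1/(9 - 600 + 610200) = 1/609609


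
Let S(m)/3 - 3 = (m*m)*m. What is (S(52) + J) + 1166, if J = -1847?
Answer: 421152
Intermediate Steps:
S(m) = 9 + 3*m**3 (S(m) = 9 + 3*((m*m)*m) = 9 + 3*(m**2*m) = 9 + 3*m**3)
(S(52) + J) + 1166 = ((9 + 3*52**3) - 1847) + 1166 = ((9 + 3*140608) - 1847) + 1166 = ((9 + 421824) - 1847) + 1166 = (421833 - 1847) + 1166 = 419986 + 1166 = 421152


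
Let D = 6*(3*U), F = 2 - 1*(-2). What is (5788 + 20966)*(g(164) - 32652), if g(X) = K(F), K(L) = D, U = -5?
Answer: -875979468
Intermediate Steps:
F = 4 (F = 2 + 2 = 4)
D = -90 (D = 6*(3*(-5)) = 6*(-15) = -90)
K(L) = -90
g(X) = -90
(5788 + 20966)*(g(164) - 32652) = (5788 + 20966)*(-90 - 32652) = 26754*(-32742) = -875979468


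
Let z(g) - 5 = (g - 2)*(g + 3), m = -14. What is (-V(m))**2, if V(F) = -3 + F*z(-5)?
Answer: 72361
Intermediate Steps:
z(g) = 5 + (-2 + g)*(3 + g) (z(g) = 5 + (g - 2)*(g + 3) = 5 + (-2 + g)*(3 + g))
V(F) = -3 + 19*F (V(F) = -3 + F*(-1 - 5 + (-5)**2) = -3 + F*(-1 - 5 + 25) = -3 + F*19 = -3 + 19*F)
(-V(m))**2 = (-(-3 + 19*(-14)))**2 = (-(-3 - 266))**2 = (-1*(-269))**2 = 269**2 = 72361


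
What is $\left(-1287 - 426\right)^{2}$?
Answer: $2934369$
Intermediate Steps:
$\left(-1287 - 426\right)^{2} = \left(-1713\right)^{2} = 2934369$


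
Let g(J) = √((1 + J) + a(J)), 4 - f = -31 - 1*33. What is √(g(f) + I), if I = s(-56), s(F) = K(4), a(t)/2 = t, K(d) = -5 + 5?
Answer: 205^(¼) ≈ 3.7839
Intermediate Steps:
f = 68 (f = 4 - (-31 - 1*33) = 4 - (-31 - 33) = 4 - 1*(-64) = 4 + 64 = 68)
K(d) = 0
a(t) = 2*t
s(F) = 0
I = 0
g(J) = √(1 + 3*J) (g(J) = √((1 + J) + 2*J) = √(1 + 3*J))
√(g(f) + I) = √(√(1 + 3*68) + 0) = √(√(1 + 204) + 0) = √(√205 + 0) = √(√205) = 205^(¼)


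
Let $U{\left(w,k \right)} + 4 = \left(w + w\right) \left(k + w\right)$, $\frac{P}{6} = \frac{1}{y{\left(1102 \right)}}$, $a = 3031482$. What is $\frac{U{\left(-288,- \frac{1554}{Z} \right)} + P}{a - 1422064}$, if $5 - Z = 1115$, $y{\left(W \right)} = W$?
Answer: $\frac{454788803}{4433946590} \approx 0.10257$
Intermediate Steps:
$Z = -1110$ ($Z = 5 - 1115 = -1110$)
$P = \frac{3}{551}$ ($P = \frac{6}{1102} = 6 \cdot \frac{1}{1102} = \frac{3}{551} \approx 0.0054446$)
$U{\left(w,k \right)} = -4 + 2 w \left(k + w\right)$ ($U{\left(w,k \right)} = -4 + \left(w + w\right) \left(k + w\right) = -4 + 2 w \left(k + w\right)$)
$\frac{U{\left(-288,- \frac{1554}{Z} \right)} + P}{a - 1422064} = \frac{\left(-4 + 2 \left(-288\right)^{2} + 2 \left(- \frac{1554}{-1110}\right) \left(-288\right)\right) + \frac{3}{551}}{3031482 - 1422064} = \frac{\left(-4 + 2 \cdot 82944 + 2 \left(\left(-1554\right) \left(- \frac{1}{1110}\right)\right) \left(-288\right)\right) + \frac{3}{551}}{1609418} = \left(\left(-4 + 165888 + 2 \cdot \frac{7}{5} \left(-288\right)\right) + \frac{3}{551}\right) \frac{1}{1609418} = \left(\left(-4 + 165888 - \frac{4032}{5}\right) + \frac{3}{551}\right) \frac{1}{1609418} = \left(\frac{825388}{5} + \frac{3}{551}\right) \frac{1}{1609418} = \frac{454788803}{2755} \cdot \frac{1}{1609418} = \frac{454788803}{4433946590}$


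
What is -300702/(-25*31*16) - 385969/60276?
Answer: 1667387269/93427800 ≈ 17.847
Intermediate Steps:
-300702/(-25*31*16) - 385969/60276 = -300702/((-775*16)) - 385969*1/60276 = -300702/(-12400) - 385969/60276 = -300702*(-1/12400) - 385969/60276 = 150351/6200 - 385969/60276 = 1667387269/93427800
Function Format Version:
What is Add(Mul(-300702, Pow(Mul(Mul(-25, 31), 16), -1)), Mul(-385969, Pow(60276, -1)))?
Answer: Rational(1667387269, 93427800) ≈ 17.847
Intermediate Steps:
Add(Mul(-300702, Pow(Mul(Mul(-25, 31), 16), -1)), Mul(-385969, Pow(60276, -1))) = Add(Mul(-300702, Pow(Mul(-775, 16), -1)), Mul(-385969, Rational(1, 60276))) = Add(Mul(-300702, Pow(-12400, -1)), Rational(-385969, 60276)) = Add(Mul(-300702, Rational(-1, 12400)), Rational(-385969, 60276)) = Add(Rational(150351, 6200), Rational(-385969, 60276)) = Rational(1667387269, 93427800)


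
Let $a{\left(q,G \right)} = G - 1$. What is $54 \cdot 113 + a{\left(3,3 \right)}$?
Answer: $6104$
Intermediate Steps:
$a{\left(q,G \right)} = -1 + G$ ($a{\left(q,G \right)} = G - 1 = -1 + G$)
$54 \cdot 113 + a{\left(3,3 \right)} = 54 \cdot 113 + \left(-1 + 3\right) = 6102 + 2 = 6104$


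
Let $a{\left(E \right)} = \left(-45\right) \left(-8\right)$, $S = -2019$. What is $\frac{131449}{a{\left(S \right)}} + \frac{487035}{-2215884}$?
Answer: $\frac{24258366943}{66476520} \approx 364.92$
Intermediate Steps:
$a{\left(E \right)} = 360$
$\frac{131449}{a{\left(S \right)}} + \frac{487035}{-2215884} = \frac{131449}{360} + \frac{487035}{-2215884} = 131449 \cdot \frac{1}{360} + 487035 \left(- \frac{1}{2215884}\right) = \frac{131449}{360} - \frac{162345}{738628} = \frac{24258366943}{66476520}$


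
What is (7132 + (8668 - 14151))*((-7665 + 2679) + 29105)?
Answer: 39772231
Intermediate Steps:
(7132 + (8668 - 14151))*((-7665 + 2679) + 29105) = (7132 - 5483)*(-4986 + 29105) = 1649*24119 = 39772231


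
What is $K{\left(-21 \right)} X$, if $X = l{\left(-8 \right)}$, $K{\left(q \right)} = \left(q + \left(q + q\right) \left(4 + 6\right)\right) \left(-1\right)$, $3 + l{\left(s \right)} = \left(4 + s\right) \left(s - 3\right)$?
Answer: $18081$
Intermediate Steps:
$l{\left(s \right)} = -3 + \left(-3 + s\right) \left(4 + s\right)$ ($l{\left(s \right)} = -3 + \left(4 + s\right) \left(s - 3\right) = -3 + \left(4 + s\right) \left(-3 + s\right) = -3 + \left(-3 + s\right) \left(4 + s\right)$)
$K{\left(q \right)} = - 21 q$ ($K{\left(q \right)} = \left(q + 2 q 10\right) \left(-1\right) = \left(q + 20 q\right) \left(-1\right) = 21 q \left(-1\right) = - 21 q$)
$X = 41$ ($X = -15 - 8 + \left(-8\right)^{2} = -15 - 8 + 64 = 41$)
$K{\left(-21 \right)} X = \left(-21\right) \left(-21\right) 41 = 441 \cdot 41 = 18081$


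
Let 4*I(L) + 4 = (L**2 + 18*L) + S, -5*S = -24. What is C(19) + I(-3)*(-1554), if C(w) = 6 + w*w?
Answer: 175387/10 ≈ 17539.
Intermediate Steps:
S = 24/5 (S = -1/5*(-24) = 24/5 ≈ 4.8000)
I(L) = 1/5 + L**2/4 + 9*L/2 (I(L) = -1 + ((L**2 + 18*L) + 24/5)/4 = -1 + (24/5 + L**2 + 18*L)/4 = -1 + (6/5 + L**2/4 + 9*L/2) = 1/5 + L**2/4 + 9*L/2)
C(w) = 6 + w**2
C(19) + I(-3)*(-1554) = (6 + 19**2) + (1/5 + (1/4)*(-3)**2 + (9/2)*(-3))*(-1554) = (6 + 361) + (1/5 + (1/4)*9 - 27/2)*(-1554) = 367 + (1/5 + 9/4 - 27/2)*(-1554) = 367 - 221/20*(-1554) = 367 + 171717/10 = 175387/10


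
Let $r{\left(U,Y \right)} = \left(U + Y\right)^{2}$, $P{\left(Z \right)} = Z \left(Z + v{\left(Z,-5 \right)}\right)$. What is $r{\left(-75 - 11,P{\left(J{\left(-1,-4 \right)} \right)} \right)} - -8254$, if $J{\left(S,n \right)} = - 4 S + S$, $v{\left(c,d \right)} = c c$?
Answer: $10754$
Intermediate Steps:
$v{\left(c,d \right)} = c^{2}$
$J{\left(S,n \right)} = - 3 S$
$P{\left(Z \right)} = Z \left(Z + Z^{2}\right)$
$r{\left(-75 - 11,P{\left(J{\left(-1,-4 \right)} \right)} \right)} - -8254 = \left(\left(-75 - 11\right) + \left(\left(-3\right) \left(-1\right)\right)^{2} \left(1 - -3\right)\right)^{2} - -8254 = \left(-86 + 3^{2} \left(1 + 3\right)\right)^{2} + 8254 = \left(-86 + 9 \cdot 4\right)^{2} + 8254 = \left(-86 + 36\right)^{2} + 8254 = \left(-50\right)^{2} + 8254 = 2500 + 8254 = 10754$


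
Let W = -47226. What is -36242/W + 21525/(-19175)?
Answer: -6431986/18111171 ≈ -0.35514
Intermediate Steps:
-36242/W + 21525/(-19175) = -36242/(-47226) + 21525/(-19175) = -36242*(-1/47226) + 21525*(-1/19175) = 18121/23613 - 861/767 = -6431986/18111171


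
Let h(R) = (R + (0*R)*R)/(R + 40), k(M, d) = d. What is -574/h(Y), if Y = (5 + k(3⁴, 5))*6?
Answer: -2870/3 ≈ -956.67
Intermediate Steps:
Y = 60 (Y = (5 + 5)*6 = 10*6 = 60)
h(R) = R/(40 + R) (h(R) = (R + 0*R)/(40 + R) = (R + 0)/(40 + R) = R/(40 + R))
-574/h(Y) = -574/(60/(40 + 60)) = -574/(60/100) = -574/(60*(1/100)) = -574/⅗ = -574*5/3 = -2870/3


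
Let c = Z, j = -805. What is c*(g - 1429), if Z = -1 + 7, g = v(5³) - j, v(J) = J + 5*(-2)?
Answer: -3054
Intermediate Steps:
v(J) = -10 + J (v(J) = J - 10 = -10 + J)
g = 920 (g = (-10 + 5³) - 1*(-805) = (-10 + 125) + 805 = 115 + 805 = 920)
Z = 6
c = 6
c*(g - 1429) = 6*(920 - 1429) = 6*(-509) = -3054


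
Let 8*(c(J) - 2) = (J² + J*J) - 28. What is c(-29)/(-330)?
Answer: -167/264 ≈ -0.63258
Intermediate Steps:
c(J) = -3/2 + J²/4 (c(J) = 2 + ((J² + J*J) - 28)/8 = 2 + ((J² + J²) - 28)/8 = 2 + (2*J² - 28)/8 = 2 + (-28 + 2*J²)/8 = 2 + (-7/2 + J²/4) = -3/2 + J²/4)
c(-29)/(-330) = (-3/2 + (¼)*(-29)²)/(-330) = (-3/2 + (¼)*841)*(-1/330) = (-3/2 + 841/4)*(-1/330) = (835/4)*(-1/330) = -167/264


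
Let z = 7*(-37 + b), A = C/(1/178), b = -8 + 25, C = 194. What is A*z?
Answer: -4834480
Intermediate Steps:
b = 17
A = 34532 (A = 194/(1/178) = 194*178 = 34532)
z = -140 (z = 7*(-37 + 17) = 7*(-20) = -140)
A*z = 34532*(-140) = -4834480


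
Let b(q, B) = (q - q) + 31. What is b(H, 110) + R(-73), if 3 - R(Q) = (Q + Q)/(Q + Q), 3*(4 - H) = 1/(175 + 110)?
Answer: 33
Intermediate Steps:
H = 3419/855 (H = 4 - 1/(3*(175 + 110)) = 4 - 1/3/285 = 4 - 1/3*1/285 = 4 - 1/855 = 3419/855 ≈ 3.9988)
b(q, B) = 31 (b(q, B) = 0 + 31 = 31)
R(Q) = 2 (R(Q) = 3 - (Q + Q)/(Q + Q) = 3 - 2*Q/(2*Q) = 3 - 2*Q*1/(2*Q) = 3 - 1*1 = 3 - 1 = 2)
b(H, 110) + R(-73) = 31 + 2 = 33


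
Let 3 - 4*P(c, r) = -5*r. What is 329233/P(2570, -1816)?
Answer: -1316932/9077 ≈ -145.08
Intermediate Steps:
P(c, r) = 3/4 + 5*r/4 (P(c, r) = 3/4 - (-5)*r/4 = 3/4 + 5*r/4)
329233/P(2570, -1816) = 329233/(3/4 + (5/4)*(-1816)) = 329233/(3/4 - 2270) = 329233/(-9077/4) = 329233*(-4/9077) = -1316932/9077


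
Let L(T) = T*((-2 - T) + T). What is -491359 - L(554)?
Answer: -490251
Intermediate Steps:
L(T) = -2*T (L(T) = T*(-2) = -2*T)
-491359 - L(554) = -491359 - (-2)*554 = -491359 - 1*(-1108) = -491359 + 1108 = -490251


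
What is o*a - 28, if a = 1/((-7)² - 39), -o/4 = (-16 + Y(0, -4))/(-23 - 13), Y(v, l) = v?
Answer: -1268/45 ≈ -28.178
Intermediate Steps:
o = -16/9 (o = -4*(-16 + 0)/(-23 - 13) = -(-64)/(-36) = -(-64)*(-1)/36 = -4*4/9 = -16/9 ≈ -1.7778)
a = ⅒ (a = 1/(49 - 39) = 1/10 = ⅒ ≈ 0.10000)
o*a - 28 = -16/9*⅒ - 28 = -8/45 - 28 = -1268/45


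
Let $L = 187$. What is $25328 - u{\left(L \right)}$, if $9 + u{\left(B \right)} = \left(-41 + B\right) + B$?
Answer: $25004$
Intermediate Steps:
$u{\left(B \right)} = -50 + 2 B$ ($u{\left(B \right)} = -9 + \left(\left(-41 + B\right) + B\right) = -9 + \left(-41 + 2 B\right) = -50 + 2 B$)
$25328 - u{\left(L \right)} = 25328 - \left(-50 + 2 \cdot 187\right) = 25328 - \left(-50 + 374\right) = 25328 - 324 = 25004$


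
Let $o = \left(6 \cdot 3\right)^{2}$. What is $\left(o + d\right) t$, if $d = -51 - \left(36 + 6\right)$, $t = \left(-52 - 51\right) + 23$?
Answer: $-18480$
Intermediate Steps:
$t = -80$ ($t = -103 + 23 = -80$)
$d = -93$ ($d = -51 - 42 = -93$)
$o = 324$ ($o = 18^{2} = 324$)
$\left(o + d\right) t = \left(324 - 93\right) \left(-80\right) = 231 \left(-80\right) = -18480$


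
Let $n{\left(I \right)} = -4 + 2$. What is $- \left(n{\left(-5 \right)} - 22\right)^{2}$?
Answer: $-576$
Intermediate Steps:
$n{\left(I \right)} = -2$
$- \left(n{\left(-5 \right)} - 22\right)^{2} = - \left(-2 - 22\right)^{2} = - \left(-24\right)^{2} = \left(-1\right) 576 = -576$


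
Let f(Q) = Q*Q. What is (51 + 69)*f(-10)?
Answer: 12000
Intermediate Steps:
f(Q) = Q²
(51 + 69)*f(-10) = (51 + 69)*(-10)² = 120*100 = 12000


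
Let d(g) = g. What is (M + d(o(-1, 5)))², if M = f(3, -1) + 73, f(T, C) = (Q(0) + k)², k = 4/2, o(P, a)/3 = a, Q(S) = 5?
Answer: 18769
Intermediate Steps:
o(P, a) = 3*a
k = 2 (k = 4*(½) = 2)
f(T, C) = 49 (f(T, C) = (5 + 2)² = 7² = 49)
M = 122 (M = 49 + 73 = 122)
(M + d(o(-1, 5)))² = (122 + 3*5)² = (122 + 15)² = 137² = 18769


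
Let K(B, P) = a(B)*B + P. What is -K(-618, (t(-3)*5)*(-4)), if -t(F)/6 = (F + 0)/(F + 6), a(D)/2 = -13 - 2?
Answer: -18420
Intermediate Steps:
a(D) = -30 (a(D) = 2*(-13 - 2) = 2*(-15) = -30)
t(F) = -6*F/(6 + F) (t(F) = -6*(F + 0)/(F + 6) = -6*F/(6 + F))
K(B, P) = P - 30*B (K(B, P) = -30*B + P = P - 30*B)
-K(-618, (t(-3)*5)*(-4)) = -((-6*(-3)/(6 - 3)*5)*(-4) - 30*(-618)) = -((-6*(-3)/3*5)*(-4) + 18540) = -((-6*(-3)*1/3*5)*(-4) + 18540) = -((6*5)*(-4) + 18540) = -(30*(-4) + 18540) = -(-120 + 18540) = -1*18420 = -18420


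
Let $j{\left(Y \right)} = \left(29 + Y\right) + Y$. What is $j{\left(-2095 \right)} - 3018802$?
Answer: $-3022963$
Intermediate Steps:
$j{\left(Y \right)} = 29 + 2 Y$
$j{\left(-2095 \right)} - 3018802 = \left(29 + 2 \left(-2095\right)\right) - 3018802 = \left(29 - 4190\right) - 3018802 = -4161 - 3018802 = -3022963$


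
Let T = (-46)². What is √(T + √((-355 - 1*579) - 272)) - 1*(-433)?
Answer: 433 + √(2116 + 3*I*√134) ≈ 479.0 + 0.37746*I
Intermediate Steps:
T = 2116
√(T + √((-355 - 1*579) - 272)) - 1*(-433) = √(2116 + √((-355 - 1*579) - 272)) - 1*(-433) = √(2116 + √((-355 - 579) - 272)) + 433 = √(2116 + √(-934 - 272)) + 433 = √(2116 + √(-1206)) + 433 = √(2116 + 3*I*√134) + 433 = 433 + √(2116 + 3*I*√134)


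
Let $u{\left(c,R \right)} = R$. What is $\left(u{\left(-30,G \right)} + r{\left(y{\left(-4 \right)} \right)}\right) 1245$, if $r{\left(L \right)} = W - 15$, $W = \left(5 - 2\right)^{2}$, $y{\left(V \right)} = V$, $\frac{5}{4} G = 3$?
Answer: $-4482$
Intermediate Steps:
$G = \frac{12}{5}$ ($G = \frac{4}{5} \cdot 3 = \frac{12}{5} \approx 2.4$)
$W = 9$ ($W = 3^{2} = 9$)
$r{\left(L \right)} = -6$ ($r{\left(L \right)} = 9 - 15 = -6$)
$\left(u{\left(-30,G \right)} + r{\left(y{\left(-4 \right)} \right)}\right) 1245 = \left(\frac{12}{5} - 6\right) 1245 = \left(- \frac{18}{5}\right) 1245 = -4482$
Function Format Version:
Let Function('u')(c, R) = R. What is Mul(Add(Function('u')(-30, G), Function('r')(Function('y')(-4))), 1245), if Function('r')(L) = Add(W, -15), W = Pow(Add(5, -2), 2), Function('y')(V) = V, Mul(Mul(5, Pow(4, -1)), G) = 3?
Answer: -4482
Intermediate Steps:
G = Rational(12, 5) (G = Mul(Rational(4, 5), 3) = Rational(12, 5) ≈ 2.4000)
W = 9 (W = Pow(3, 2) = 9)
Function('r')(L) = -6 (Function('r')(L) = Add(9, -15) = -6)
Mul(Add(Function('u')(-30, G), Function('r')(Function('y')(-4))), 1245) = Mul(Add(Rational(12, 5), -6), 1245) = Mul(Rational(-18, 5), 1245) = -4482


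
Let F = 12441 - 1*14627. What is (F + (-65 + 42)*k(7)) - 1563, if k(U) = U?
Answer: -3910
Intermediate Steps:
F = -2186 (F = 12441 - 14627 = -2186)
(F + (-65 + 42)*k(7)) - 1563 = (-2186 + (-65 + 42)*7) - 1563 = (-2186 - 23*7) - 1563 = (-2186 - 161) - 1563 = -2347 - 1563 = -3910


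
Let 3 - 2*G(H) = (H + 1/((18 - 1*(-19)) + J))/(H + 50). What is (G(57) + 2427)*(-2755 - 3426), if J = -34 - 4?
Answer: -3211913383/214 ≈ -1.5009e+7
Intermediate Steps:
J = -38
G(H) = 3/2 - (-1 + H)/(2*(50 + H)) (G(H) = 3/2 - (H + 1/((18 - 1*(-19)) - 38))/(2*(H + 50)) = 3/2 - (H + 1/((18 + 19) - 38))/(2*(50 + H)) = 3/2 - (H + 1/(37 - 38))/(2*(50 + H)) = 3/2 - (H + 1/(-1))/(2*(50 + H)) = 3/2 - (H - 1)/(2*(50 + H)) = 3/2 - (-1 + H)/(2*(50 + H)))
(G(57) + 2427)*(-2755 - 3426) = ((151/2 + 57)/(50 + 57) + 2427)*(-2755 - 3426) = ((265/2)/107 + 2427)*(-6181) = ((1/107)*(265/2) + 2427)*(-6181) = (265/214 + 2427)*(-6181) = (519643/214)*(-6181) = -3211913383/214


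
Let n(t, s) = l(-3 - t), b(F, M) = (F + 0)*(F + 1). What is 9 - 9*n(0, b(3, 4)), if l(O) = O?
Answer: 36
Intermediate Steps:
b(F, M) = F*(1 + F)
n(t, s) = -3 - t
9 - 9*n(0, b(3, 4)) = 9 - 9*(-3 - 1*0) = 9 - 9*(-3 + 0) = 9 - 9*(-3) = 9 + 27 = 36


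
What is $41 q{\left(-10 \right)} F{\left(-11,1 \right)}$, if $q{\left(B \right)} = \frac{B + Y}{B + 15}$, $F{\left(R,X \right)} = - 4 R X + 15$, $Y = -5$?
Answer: $-7257$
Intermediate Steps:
$F{\left(R,X \right)} = 15 - 4 R X$ ($F{\left(R,X \right)} = - 4 R X + 15 = 15 - 4 R X$)
$q{\left(B \right)} = \frac{-5 + B}{15 + B}$ ($q{\left(B \right)} = \frac{B - 5}{B + 15} = \frac{-5 + B}{15 + B}$)
$41 q{\left(-10 \right)} F{\left(-11,1 \right)} = 41 \frac{-5 - 10}{15 - 10} \left(15 - \left(-44\right) 1\right) = 41 \cdot \frac{1}{5} \left(-15\right) \left(15 + 44\right) = 41 \cdot \frac{1}{5} \left(-15\right) 59 = 41 \left(-3\right) 59 = \left(-123\right) 59 = -7257$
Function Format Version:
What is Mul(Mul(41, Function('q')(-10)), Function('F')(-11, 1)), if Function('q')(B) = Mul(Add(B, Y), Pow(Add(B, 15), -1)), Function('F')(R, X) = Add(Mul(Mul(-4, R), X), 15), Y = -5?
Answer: -7257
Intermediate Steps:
Function('F')(R, X) = Add(15, Mul(-4, R, X)) (Function('F')(R, X) = Add(Mul(-4, R, X), 15) = Add(15, Mul(-4, R, X)))
Function('q')(B) = Mul(Pow(Add(15, B), -1), Add(-5, B)) (Function('q')(B) = Mul(Add(B, -5), Pow(Add(B, 15), -1)) = Mul(Add(-5, B), Pow(Add(15, B), -1)) = Mul(Pow(Add(15, B), -1), Add(-5, B)))
Mul(Mul(41, Function('q')(-10)), Function('F')(-11, 1)) = Mul(Mul(41, Mul(Pow(Add(15, -10), -1), Add(-5, -10))), Add(15, Mul(-4, -11, 1))) = Mul(Mul(41, Mul(Pow(5, -1), -15)), Add(15, 44)) = Mul(Mul(41, Mul(Rational(1, 5), -15)), 59) = Mul(Mul(41, -3), 59) = Mul(-123, 59) = -7257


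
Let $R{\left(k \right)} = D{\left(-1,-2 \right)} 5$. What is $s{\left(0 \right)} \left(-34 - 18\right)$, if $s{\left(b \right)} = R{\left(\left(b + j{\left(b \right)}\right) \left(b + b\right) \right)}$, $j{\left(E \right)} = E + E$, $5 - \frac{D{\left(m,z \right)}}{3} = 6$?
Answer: $780$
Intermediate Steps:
$D{\left(m,z \right)} = -3$ ($D{\left(m,z \right)} = 15 - 18 = -3$)
$j{\left(E \right)} = 2 E$
$R{\left(k \right)} = -15$ ($R{\left(k \right)} = \left(-3\right) 5 = -15$)
$s{\left(b \right)} = -15$
$s{\left(0 \right)} \left(-34 - 18\right) = - 15 \left(-34 - 18\right) = \left(-15\right) \left(-52\right) = 780$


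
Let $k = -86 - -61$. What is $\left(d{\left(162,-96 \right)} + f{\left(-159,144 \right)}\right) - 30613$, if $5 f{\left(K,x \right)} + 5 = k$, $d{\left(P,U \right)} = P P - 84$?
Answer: $-4459$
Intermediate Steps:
$k = -25$ ($k = -86 + 61 = -25$)
$d{\left(P,U \right)} = -84 + P^{2}$ ($d{\left(P,U \right)} = P^{2} - 84 = -84 + P^{2}$)
$f{\left(K,x \right)} = -6$ ($f{\left(K,x \right)} = -1 + \frac{1}{5} \left(-25\right) = -1 - 5 = -6$)
$\left(d{\left(162,-96 \right)} + f{\left(-159,144 \right)}\right) - 30613 = \left(\left(-84 + 162^{2}\right) - 6\right) - 30613 = \left(\left(-84 + 26244\right) - 6\right) - 30613 = \left(26160 - 6\right) - 30613 = 26154 - 30613 = -4459$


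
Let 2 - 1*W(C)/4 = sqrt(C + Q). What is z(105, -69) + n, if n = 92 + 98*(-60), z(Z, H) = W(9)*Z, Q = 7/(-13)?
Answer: -4948 - 420*sqrt(1430)/13 ≈ -6169.7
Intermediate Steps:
Q = -7/13 (Q = 7*(-1/13) = -7/13 ≈ -0.53846)
W(C) = 8 - 4*sqrt(-7/13 + C) (W(C) = 8 - 4*sqrt(C - 7/13) = 8 - 4*sqrt(-7/13 + C))
z(Z, H) = Z*(8 - 4*sqrt(1430)/13) (z(Z, H) = (8 - 4*sqrt(-91 + 169*9)/13)*Z = (8 - 4*sqrt(-91 + 1521)/13)*Z = (8 - 4*sqrt(1430)/13)*Z = Z*(8 - 4*sqrt(1430)/13))
n = -5788 (n = 92 - 5880 = -5788)
z(105, -69) + n = (4/13)*105*(26 - sqrt(1430)) - 5788 = (840 - 420*sqrt(1430)/13) - 5788 = -4948 - 420*sqrt(1430)/13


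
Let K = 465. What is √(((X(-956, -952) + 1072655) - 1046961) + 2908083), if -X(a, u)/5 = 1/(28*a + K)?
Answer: 2*√507431797419027/26303 ≈ 1712.8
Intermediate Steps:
X(a, u) = -5/(465 + 28*a) (X(a, u) = -5/(28*a + 465) = -5/(465 + 28*a))
√(((X(-956, -952) + 1072655) - 1046961) + 2908083) = √(((-5/(465 + 28*(-956)) + 1072655) - 1046961) + 2908083) = √(((-5/(465 - 26768) + 1072655) - 1046961) + 2908083) = √(((-5/(-26303) + 1072655) - 1046961) + 2908083) = √(((-5*(-1/26303) + 1072655) - 1046961) + 2908083) = √(((5/26303 + 1072655) - 1046961) + 2908083) = √((28214044470/26303 - 1046961) + 2908083) = √(675829287/26303 + 2908083) = √(77167136436/26303) = 2*√507431797419027/26303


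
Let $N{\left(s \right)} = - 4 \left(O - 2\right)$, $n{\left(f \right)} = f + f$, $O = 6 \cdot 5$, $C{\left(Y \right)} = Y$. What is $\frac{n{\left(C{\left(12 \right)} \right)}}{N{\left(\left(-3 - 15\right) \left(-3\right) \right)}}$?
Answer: $- \frac{3}{14} \approx -0.21429$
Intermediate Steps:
$O = 30$
$n{\left(f \right)} = 2 f$
$N{\left(s \right)} = -112$ ($N{\left(s \right)} = - 4 \left(30 - 2\right) = \left(-4\right) 28 = -112$)
$\frac{n{\left(C{\left(12 \right)} \right)}}{N{\left(\left(-3 - 15\right) \left(-3\right) \right)}} = \frac{2 \cdot 12}{-112} = 24 \left(- \frac{1}{112}\right) = - \frac{3}{14}$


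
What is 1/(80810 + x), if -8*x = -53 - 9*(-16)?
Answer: 8/646389 ≈ 1.2376e-5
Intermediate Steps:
x = -91/8 (x = -(-53 - 9*(-16))/8 = -(-53 + 144)/8 = -⅛*91 = -91/8 ≈ -11.375)
1/(80810 + x) = 1/(80810 - 91/8) = 1/(646389/8) = 8/646389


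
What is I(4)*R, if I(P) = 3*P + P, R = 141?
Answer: 2256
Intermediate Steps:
I(P) = 4*P
I(4)*R = (4*4)*141 = 16*141 = 2256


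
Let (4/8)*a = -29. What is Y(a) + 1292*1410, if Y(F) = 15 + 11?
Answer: 1821746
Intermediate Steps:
a = -58 (a = 2*(-29) = -58)
Y(F) = 26
Y(a) + 1292*1410 = 26 + 1292*1410 = 26 + 1821720 = 1821746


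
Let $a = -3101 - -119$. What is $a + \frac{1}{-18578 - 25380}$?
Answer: $- \frac{131082757}{43958} \approx -2982.0$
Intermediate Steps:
$a = -2982$ ($a = -3101 + 119 = -2982$)
$a + \frac{1}{-18578 - 25380} = -2982 + \frac{1}{-18578 - 25380} = -2982 + \frac{1}{-43958} = -2982 - \frac{1}{43958} = - \frac{131082757}{43958}$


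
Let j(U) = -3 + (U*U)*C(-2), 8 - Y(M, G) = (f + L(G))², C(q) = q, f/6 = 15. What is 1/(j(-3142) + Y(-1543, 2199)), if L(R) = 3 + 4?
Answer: -1/19753732 ≈ -5.0623e-8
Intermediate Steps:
f = 90 (f = 6*15 = 90)
L(R) = 7
Y(M, G) = -9401 (Y(M, G) = 8 - (90 + 7)² = 8 - 1*97² = 8 - 1*9409 = 8 - 9409 = -9401)
j(U) = -3 - 2*U² (j(U) = -3 + (U*U)*(-2) = -3 + U²*(-2) = -3 - 2*U²)
1/(j(-3142) + Y(-1543, 2199)) = 1/((-3 - 2*(-3142)²) - 9401) = 1/((-3 - 2*9872164) - 9401) = 1/((-3 - 19744328) - 9401) = 1/(-19744331 - 9401) = 1/(-19753732) = -1/19753732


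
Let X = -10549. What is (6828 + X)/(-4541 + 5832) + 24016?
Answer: 31000935/1291 ≈ 24013.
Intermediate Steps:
(6828 + X)/(-4541 + 5832) + 24016 = (6828 - 10549)/(-4541 + 5832) + 24016 = -3721/1291 + 24016 = 31000935/1291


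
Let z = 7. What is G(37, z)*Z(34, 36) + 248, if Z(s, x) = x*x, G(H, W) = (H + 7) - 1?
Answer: 55976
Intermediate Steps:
G(H, W) = 6 + H (G(H, W) = (7 + H) - 1 = 6 + H)
Z(s, x) = x**2
G(37, z)*Z(34, 36) + 248 = (6 + 37)*36**2 + 248 = 43*1296 + 248 = 55728 + 248 = 55976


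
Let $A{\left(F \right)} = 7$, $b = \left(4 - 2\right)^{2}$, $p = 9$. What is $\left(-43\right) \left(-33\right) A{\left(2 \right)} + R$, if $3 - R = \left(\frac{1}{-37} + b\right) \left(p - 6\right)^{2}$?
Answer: $\frac{366309}{37} \approx 9900.3$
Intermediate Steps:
$b = 4$ ($b = 2^{2} = 4$)
$R = - \frac{1212}{37}$ ($R = 3 - \left(\frac{1}{-37} + 4\right) \left(9 - 6\right)^{2} = 3 - \left(- \frac{1}{37} + 4\right) 3^{2} = 3 - \frac{147}{37} \cdot 9 = 3 - \frac{1323}{37} = - \frac{1212}{37} \approx -32.757$)
$\left(-43\right) \left(-33\right) A{\left(2 \right)} + R = \left(-43\right) \left(-33\right) 7 - \frac{1212}{37} = 1419 \cdot 7 - \frac{1212}{37} = 9933 - \frac{1212}{37} = \frac{366309}{37}$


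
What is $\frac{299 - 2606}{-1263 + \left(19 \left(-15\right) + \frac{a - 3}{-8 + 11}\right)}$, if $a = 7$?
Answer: $\frac{6921}{4640} \approx 1.4916$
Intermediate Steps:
$\frac{299 - 2606}{-1263 + \left(19 \left(-15\right) + \frac{a - 3}{-8 + 11}\right)} = \frac{299 - 2606}{-1263 + \left(19 \left(-15\right) + \frac{7 - 3}{-8 + 11}\right)} = - \frac{2307}{-1263 - \left(285 - \frac{4}{3}\right)} = - \frac{2307}{-1263 + \left(-285 + 4 \cdot \frac{1}{3}\right)} = - \frac{2307}{-1263 + \left(-285 + \frac{4}{3}\right)} = - \frac{2307}{-1263 - \frac{851}{3}} = - \frac{2307}{- \frac{4640}{3}} = \left(-2307\right) \left(- \frac{3}{4640}\right) = \frac{6921}{4640}$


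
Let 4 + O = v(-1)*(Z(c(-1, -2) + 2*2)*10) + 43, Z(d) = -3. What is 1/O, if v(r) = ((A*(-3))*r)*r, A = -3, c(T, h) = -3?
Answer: -1/231 ≈ -0.0043290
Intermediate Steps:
v(r) = 9*r² (v(r) = ((-3*(-3))*r)*r = (9*r)*r = 9*r²)
O = -231 (O = -4 + ((9*(-1)²)*(-3*10) + 43) = -4 + ((9*1)*(-30) + 43) = -4 + (9*(-30) + 43) = -4 + (-270 + 43) = -4 - 227 = -231)
1/O = 1/(-231) = -1/231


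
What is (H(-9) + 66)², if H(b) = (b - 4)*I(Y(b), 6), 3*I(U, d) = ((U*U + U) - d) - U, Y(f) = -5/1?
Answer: 2401/9 ≈ 266.78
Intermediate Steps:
Y(f) = -5 (Y(f) = -5*1 = -5)
I(U, d) = -d/3 + U²/3 (I(U, d) = (((U*U + U) - d) - U)/3 = (((U² + U) - d) - U)/3 = (((U + U²) - d) - U)/3 = ((U + U² - d) - U)/3 = (U² - d)/3 = -d/3 + U²/3)
H(b) = -76/3 + 19*b/3 (H(b) = (b - 4)*(-⅓*6 + (⅓)*(-5)²) = (-4 + b)*(-2 + (⅓)*25) = (-4 + b)*(-2 + 25/3) = (-4 + b)*(19/3) = -76/3 + 19*b/3)
(H(-9) + 66)² = ((-76/3 + (19/3)*(-9)) + 66)² = ((-76/3 - 57) + 66)² = (-247/3 + 66)² = (-49/3)² = 2401/9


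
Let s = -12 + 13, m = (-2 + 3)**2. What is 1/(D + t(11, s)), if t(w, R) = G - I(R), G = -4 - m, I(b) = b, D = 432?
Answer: 1/426 ≈ 0.0023474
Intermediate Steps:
m = 1 (m = 1**2 = 1)
G = -5 (G = -4 - 1*1 = -4 - 1 = -5)
s = 1
t(w, R) = -5 - R
1/(D + t(11, s)) = 1/(432 + (-5 - 1*1)) = 1/(432 + (-5 - 1)) = 1/(432 - 6) = 1/426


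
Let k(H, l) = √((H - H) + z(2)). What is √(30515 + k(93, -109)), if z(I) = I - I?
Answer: √30515 ≈ 174.69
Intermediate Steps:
z(I) = 0
k(H, l) = 0 (k(H, l) = √((H - H) + 0) = √(0 + 0) = √0 = 0)
√(30515 + k(93, -109)) = √(30515 + 0) = √30515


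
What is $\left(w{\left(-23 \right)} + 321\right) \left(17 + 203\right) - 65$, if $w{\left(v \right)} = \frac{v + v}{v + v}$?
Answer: $70775$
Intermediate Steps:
$w{\left(v \right)} = 1$ ($w{\left(v \right)} = \frac{2 v}{2 v} = 2 v \frac{1}{2 v} = 1$)
$\left(w{\left(-23 \right)} + 321\right) \left(17 + 203\right) - 65 = \left(1 + 321\right) \left(17 + 203\right) - 65 = 322 \cdot 220 - 65 = 70840 - 65 = 70775$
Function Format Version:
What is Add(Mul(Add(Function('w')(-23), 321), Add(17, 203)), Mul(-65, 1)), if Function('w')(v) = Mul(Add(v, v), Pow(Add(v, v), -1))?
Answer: 70775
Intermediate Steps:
Function('w')(v) = 1 (Function('w')(v) = Mul(Mul(2, v), Pow(Mul(2, v), -1)) = Mul(Mul(2, v), Mul(Rational(1, 2), Pow(v, -1))) = 1)
Add(Mul(Add(Function('w')(-23), 321), Add(17, 203)), Mul(-65, 1)) = Add(Mul(Add(1, 321), Add(17, 203)), Mul(-65, 1)) = Add(Mul(322, 220), -65) = Add(70840, -65) = 70775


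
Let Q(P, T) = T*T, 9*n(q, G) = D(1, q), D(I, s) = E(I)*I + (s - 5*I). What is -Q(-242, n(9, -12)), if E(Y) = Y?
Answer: -25/81 ≈ -0.30864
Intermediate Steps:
D(I, s) = s + I² - 5*I (D(I, s) = I*I + (s - 5*I) = I² + (s - 5*I) = s + I² - 5*I)
n(q, G) = -4/9 + q/9 (n(q, G) = (q + 1² - 5*1)/9 = (q + 1 - 5)/9 = (-4 + q)/9 = -4/9 + q/9)
Q(P, T) = T²
-Q(-242, n(9, -12)) = -(-4/9 + (⅑)*9)² = -(-4/9 + 1)² = -(5/9)² = -1*25/81 = -25/81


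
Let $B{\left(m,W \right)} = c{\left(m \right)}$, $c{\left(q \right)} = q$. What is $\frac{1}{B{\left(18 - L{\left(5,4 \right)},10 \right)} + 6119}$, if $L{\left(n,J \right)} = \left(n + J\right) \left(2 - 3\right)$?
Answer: $\frac{1}{6146} \approx 0.00016271$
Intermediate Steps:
$L{\left(n,J \right)} = - J - n$ ($L{\left(n,J \right)} = \left(J + n\right) \left(-1\right) = - J - n$)
$B{\left(m,W \right)} = m$
$\frac{1}{B{\left(18 - L{\left(5,4 \right)},10 \right)} + 6119} = \frac{1}{\left(18 - \left(\left(-1\right) 4 - 5\right)\right) + 6119} = \frac{1}{\left(18 - \left(-4 - 5\right)\right) + 6119} = \frac{1}{\left(18 - -9\right) + 6119} = \frac{1}{\left(18 + 9\right) + 6119} = \frac{1}{27 + 6119} = \frac{1}{6146}$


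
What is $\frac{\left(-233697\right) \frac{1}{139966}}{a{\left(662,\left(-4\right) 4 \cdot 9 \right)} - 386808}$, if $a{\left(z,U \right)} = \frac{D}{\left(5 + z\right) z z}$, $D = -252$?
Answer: $\frac{5692639790113}{1318798868101196198} \approx 4.3165 \cdot 10^{-6}$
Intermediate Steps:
$a{\left(z,U \right)} = - \frac{252}{z^{2} \left(5 + z\right)}$ ($a{\left(z,U \right)} = - \frac{252}{\left(5 + z\right) z z} = - \frac{252}{z \left(5 + z\right) z} = - \frac{252}{z^{2} \left(5 + z\right)}$)
$\frac{\left(-233697\right) \frac{1}{139966}}{a{\left(662,\left(-4\right) 4 \cdot 9 \right)} - 386808} = \frac{\left(-233697\right) \frac{1}{139966}}{- \frac{252}{438244 \left(5 + 662\right)} - 386808} = \frac{\left(-233697\right) \frac{1}{139966}}{\left(-252\right) \frac{1}{438244} \cdot \frac{1}{667} - 386808} = - \frac{233697}{139966 \left(\left(-252\right) \frac{1}{438244} \cdot \frac{1}{667} - 386808\right)} = - \frac{233697}{139966 \left(- \frac{63}{73077187} - 386808\right)} = - \frac{233697}{139966 \left(- \frac{28266840549159}{73077187}\right)} = \left(- \frac{233697}{139966}\right) \left(- \frac{73077187}{28266840549159}\right) = \frac{5692639790113}{1318798868101196198}$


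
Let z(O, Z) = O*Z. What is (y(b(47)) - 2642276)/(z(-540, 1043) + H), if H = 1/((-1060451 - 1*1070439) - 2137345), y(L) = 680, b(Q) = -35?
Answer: 11274952503060/2403955316701 ≈ 4.6902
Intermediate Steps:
H = -1/4268235 (H = 1/((-1060451 - 1070439) - 2137345) = 1/(-2130890 - 2137345) = 1/(-4268235) = -1/4268235 ≈ -2.3429e-7)
(y(b(47)) - 2642276)/(z(-540, 1043) + H) = (680 - 2642276)/(-540*1043 - 1/4268235) = -2641596/(-563220 - 1/4268235) = -2641596/(-2403955316701/4268235) = -2641596*(-4268235/2403955316701) = 11274952503060/2403955316701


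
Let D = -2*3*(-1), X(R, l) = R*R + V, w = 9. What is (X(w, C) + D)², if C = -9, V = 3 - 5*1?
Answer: 7225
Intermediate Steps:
V = -2 (V = 3 - 5 = -2)
X(R, l) = -2 + R² (X(R, l) = R*R - 2 = R² - 2 = -2 + R²)
D = 6 (D = -6*(-1) = 6)
(X(w, C) + D)² = ((-2 + 9²) + 6)² = ((-2 + 81) + 6)² = (79 + 6)² = 85² = 7225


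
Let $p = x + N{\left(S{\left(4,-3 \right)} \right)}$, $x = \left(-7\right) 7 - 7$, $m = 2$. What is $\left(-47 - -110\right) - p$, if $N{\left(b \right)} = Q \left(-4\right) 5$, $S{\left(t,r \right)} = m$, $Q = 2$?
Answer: $159$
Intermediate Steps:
$S{\left(t,r \right)} = 2$
$N{\left(b \right)} = -40$ ($N{\left(b \right)} = 2 \left(-4\right) 5 = \left(-8\right) 5 = -40$)
$x = -56$ ($x = -49 - 7 = -56$)
$p = -96$ ($p = -56 - 40 = -96$)
$\left(-47 - -110\right) - p = \left(-47 - -110\right) - -96 = \left(-47 + 110\right) + 96 = 63 + 96 = 159$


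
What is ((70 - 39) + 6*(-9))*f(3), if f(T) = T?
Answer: -69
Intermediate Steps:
((70 - 39) + 6*(-9))*f(3) = ((70 - 39) + 6*(-9))*3 = (31 - 54)*3 = -23*3 = -69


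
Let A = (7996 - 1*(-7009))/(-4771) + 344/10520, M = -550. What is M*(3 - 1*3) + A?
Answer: -19526422/6273865 ≈ -3.1123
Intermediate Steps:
A = -19526422/6273865 (A = (7996 + 7009)*(-1/4771) + 344*(1/10520) = 15005*(-1/4771) + 43/1315 = -15005/4771 + 43/1315 = -19526422/6273865 ≈ -3.1123)
M*(3 - 1*3) + A = -550*(3 - 1*3) - 19526422/6273865 = -550*(3 - 3) - 19526422/6273865 = -550*0 - 19526422/6273865 = 0 - 19526422/6273865 = -19526422/6273865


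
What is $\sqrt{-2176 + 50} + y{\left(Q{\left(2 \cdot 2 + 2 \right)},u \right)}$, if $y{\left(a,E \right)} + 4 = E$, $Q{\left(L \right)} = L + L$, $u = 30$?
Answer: $26 + i \sqrt{2126} \approx 26.0 + 46.109 i$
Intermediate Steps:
$Q{\left(L \right)} = 2 L$
$y{\left(a,E \right)} = -4 + E$
$\sqrt{-2176 + 50} + y{\left(Q{\left(2 \cdot 2 + 2 \right)},u \right)} = \sqrt{-2176 + 50} + \left(-4 + 30\right) = \sqrt{-2126} + 26 = i \sqrt{2126} + 26 = 26 + i \sqrt{2126}$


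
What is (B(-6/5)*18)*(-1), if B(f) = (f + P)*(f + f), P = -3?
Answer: -4536/25 ≈ -181.44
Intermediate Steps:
B(f) = 2*f*(-3 + f) (B(f) = (f - 3)*(f + f) = (-3 + f)*(2*f) = 2*f*(-3 + f))
(B(-6/5)*18)*(-1) = ((2*(-6/5)*(-3 - 6/5))*18)*(-1) = ((2*(-6/5)*(-21/5))*18)*(-1) = ((252/25)*18)*(-1) = (4536/25)*(-1) = -4536/25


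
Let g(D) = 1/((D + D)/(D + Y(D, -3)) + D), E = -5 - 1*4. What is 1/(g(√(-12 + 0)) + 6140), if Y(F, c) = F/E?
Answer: 52383/321638528 + I*√3/321638528 ≈ 0.00016286 + 5.3851e-9*I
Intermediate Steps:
E = -9 (E = -5 - 4 = -9)
Y(F, c) = -F/9 (Y(F, c) = F/(-9) = F*(-⅑) = -F/9)
g(D) = 1/(9/4 + D) (g(D) = 1/((D + D)/(D - D/9) + D) = 1/((2*D)/((8*D/9)) + D) = 1/((2*D)*(9/(8*D)) + D) = 1/(9/4 + D))
1/(g(√(-12 + 0)) + 6140) = 1/(4/(9 + 4*√(-12 + 0)) + 6140) = 1/(4/(9 + 4*√(-12)) + 6140) = 1/(4/(9 + 4*(2*I*√3)) + 6140) = 1/(4/(9 + 8*I*√3) + 6140) = 1/(6140 + 4/(9 + 8*I*√3))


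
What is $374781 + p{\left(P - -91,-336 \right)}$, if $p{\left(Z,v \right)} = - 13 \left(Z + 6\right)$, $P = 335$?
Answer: $369165$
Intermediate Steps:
$p{\left(Z,v \right)} = -78 - 13 Z$ ($p{\left(Z,v \right)} = - 13 \left(6 + Z\right) = -78 - 13 Z$)
$374781 + p{\left(P - -91,-336 \right)} = 374781 - \left(78 + 13 \left(335 - -91\right)\right) = 374781 - \left(78 + 13 \left(335 + 91\right)\right) = 374781 - 5616 = 369165$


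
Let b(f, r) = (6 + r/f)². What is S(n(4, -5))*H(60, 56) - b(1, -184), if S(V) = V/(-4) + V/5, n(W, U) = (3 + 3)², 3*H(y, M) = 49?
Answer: -158567/5 ≈ -31713.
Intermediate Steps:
H(y, M) = 49/3 (H(y, M) = (⅓)*49 = 49/3)
n(W, U) = 36 (n(W, U) = 6² = 36)
S(V) = -V/20 (S(V) = V*(-¼) + V*(⅕) = -V/4 + V/5 = -V/20)
S(n(4, -5))*H(60, 56) - b(1, -184) = -1/20*36*(49/3) - (-184 + 6*1)²/1² = -9/5*49/3 - (-184 + 6)² = -147/5 - (-178)² = -147/5 - 31684 = -158567/5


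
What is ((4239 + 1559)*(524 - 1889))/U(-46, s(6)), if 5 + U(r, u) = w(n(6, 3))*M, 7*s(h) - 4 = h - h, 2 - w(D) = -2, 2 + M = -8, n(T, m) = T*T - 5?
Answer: 527618/3 ≈ 1.7587e+5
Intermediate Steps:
n(T, m) = -5 + T² (n(T, m) = T² - 5 = -5 + T²)
M = -10 (M = -2 - 8 = -10)
w(D) = 4 (w(D) = 2 - 1*(-2) = 2 + 2 = 4)
s(h) = 4/7 (s(h) = 4/7 + (h - h)/7 = 4/7 + (⅐)*0 = 4/7 + 0 = 4/7)
U(r, u) = -45 (U(r, u) = -5 + 4*(-10) = -5 - 40 = -45)
((4239 + 1559)*(524 - 1889))/U(-46, s(6)) = ((4239 + 1559)*(524 - 1889))/(-45) = (5798*(-1365))*(-1/45) = -7914270*(-1/45) = 527618/3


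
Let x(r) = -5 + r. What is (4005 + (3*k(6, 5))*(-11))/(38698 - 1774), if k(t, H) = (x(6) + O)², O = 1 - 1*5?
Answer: 309/3077 ≈ 0.10042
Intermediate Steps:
O = -4 (O = 1 - 5 = -4)
k(t, H) = 9 (k(t, H) = ((-5 + 6) - 4)² = (1 - 4)² = (-3)² = 9)
(4005 + (3*k(6, 5))*(-11))/(38698 - 1774) = (4005 + (3*9)*(-11))/(38698 - 1774) = (4005 + 27*(-11))/36924 = (4005 - 297)*(1/36924) = 3708*(1/36924) = 309/3077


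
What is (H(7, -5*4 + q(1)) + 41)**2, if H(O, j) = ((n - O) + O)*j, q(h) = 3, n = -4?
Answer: 11881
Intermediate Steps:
H(O, j) = -4*j (H(O, j) = ((-4 - O) + O)*j = -4*j)
(H(7, -5*4 + q(1)) + 41)**2 = (-4*(-5*4 + 3) + 41)**2 = (-4*(-20 + 3) + 41)**2 = (-4*(-17) + 41)**2 = (68 + 41)**2 = 109**2 = 11881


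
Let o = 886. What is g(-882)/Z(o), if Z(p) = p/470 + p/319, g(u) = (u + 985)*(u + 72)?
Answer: -2084776650/116509 ≈ -17894.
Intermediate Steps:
g(u) = (72 + u)*(985 + u) (g(u) = (985 + u)*(72 + u) = (72 + u)*(985 + u))
Z(p) = 789*p/149930 (Z(p) = p*(1/470) + p*(1/319) = p/470 + p/319 = 789*p/149930)
g(-882)/Z(o) = (70920 + (-882)² + 1057*(-882))/(((789/149930)*886)) = (70920 + 777924 - 932274)/(349527/74965) = -83430*74965/349527 = -2084776650/116509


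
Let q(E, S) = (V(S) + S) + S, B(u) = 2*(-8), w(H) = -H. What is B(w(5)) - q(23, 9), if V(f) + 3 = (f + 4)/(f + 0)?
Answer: -292/9 ≈ -32.444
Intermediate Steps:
V(f) = -3 + (4 + f)/f (V(f) = -3 + (f + 4)/(f + 0) = -3 + (4 + f)/f)
B(u) = -16
q(E, S) = -2 + 2*S + 4/S (q(E, S) = ((-2 + 4/S) + S) + S = (-2 + S + 4/S) + S = -2 + 2*S + 4/S)
B(w(5)) - q(23, 9) = -16 - (-2 + 2*9 + 4/9) = -16 - (-2 + 18 + 4*(⅑)) = -16 - (-2 + 18 + 4/9) = -16 - 1*148/9 = -16 - 148/9 = -292/9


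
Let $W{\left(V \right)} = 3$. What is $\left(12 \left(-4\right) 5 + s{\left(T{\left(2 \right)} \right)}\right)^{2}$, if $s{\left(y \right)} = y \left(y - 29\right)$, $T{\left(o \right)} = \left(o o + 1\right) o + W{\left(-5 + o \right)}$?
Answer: $200704$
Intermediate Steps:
$T{\left(o \right)} = 3 + o \left(1 + o^{2}\right)$ ($T{\left(o \right)} = \left(o o + 1\right) o + 3 = \left(o^{2} + 1\right) o + 3 = \left(1 + o^{2}\right) o + 3 = o \left(1 + o^{2}\right) + 3 = 3 + o \left(1 + o^{2}\right)$)
$s{\left(y \right)} = y \left(-29 + y\right)$
$\left(12 \left(-4\right) 5 + s{\left(T{\left(2 \right)} \right)}\right)^{2} = \left(12 \left(-4\right) 5 + \left(3 + 2 + 2^{3}\right) \left(-29 + \left(3 + 2 + 2^{3}\right)\right)\right)^{2} = \left(\left(-48\right) 5 + \left(3 + 2 + 8\right) \left(-29 + \left(3 + 2 + 8\right)\right)\right)^{2} = \left(-240 + 13 \left(-29 + 13\right)\right)^{2} = \left(-240 + 13 \left(-16\right)\right)^{2} = \left(-240 - 208\right)^{2} = \left(-448\right)^{2} = 200704$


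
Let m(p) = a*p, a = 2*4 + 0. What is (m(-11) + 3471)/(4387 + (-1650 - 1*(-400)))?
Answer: 3383/3137 ≈ 1.0784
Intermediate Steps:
a = 8 (a = 8 + 0 = 8)
m(p) = 8*p
(m(-11) + 3471)/(4387 + (-1650 - 1*(-400))) = (8*(-11) + 3471)/(4387 + (-1650 - 1*(-400))) = (-88 + 3471)/(4387 + (-1650 + 400)) = 3383/(4387 - 1250) = 3383/3137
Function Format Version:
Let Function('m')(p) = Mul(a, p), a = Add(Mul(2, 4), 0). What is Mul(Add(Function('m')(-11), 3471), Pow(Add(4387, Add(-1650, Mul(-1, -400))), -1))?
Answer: Rational(3383, 3137) ≈ 1.0784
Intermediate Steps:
a = 8 (a = Add(8, 0) = 8)
Function('m')(p) = Mul(8, p)
Mul(Add(Function('m')(-11), 3471), Pow(Add(4387, Add(-1650, Mul(-1, -400))), -1)) = Mul(Add(Mul(8, -11), 3471), Pow(Add(4387, Add(-1650, Mul(-1, -400))), -1)) = Mul(Add(-88, 3471), Pow(Add(4387, Add(-1650, 400)), -1)) = Mul(3383, Pow(Add(4387, -1250), -1)) = Mul(3383, Pow(3137, -1)) = Mul(3383, Rational(1, 3137)) = Rational(3383, 3137)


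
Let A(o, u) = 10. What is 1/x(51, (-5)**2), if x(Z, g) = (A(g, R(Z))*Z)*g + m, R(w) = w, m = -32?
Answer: 1/12718 ≈ 7.8629e-5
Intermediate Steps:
x(Z, g) = -32 + 10*Z*g (x(Z, g) = (10*Z)*g - 32 = 10*Z*g - 32 = -32 + 10*Z*g)
1/x(51, (-5)**2) = 1/(-32 + 10*51*(-5)**2) = 1/(-32 + 10*51*25) = 1/(-32 + 12750) = 1/12718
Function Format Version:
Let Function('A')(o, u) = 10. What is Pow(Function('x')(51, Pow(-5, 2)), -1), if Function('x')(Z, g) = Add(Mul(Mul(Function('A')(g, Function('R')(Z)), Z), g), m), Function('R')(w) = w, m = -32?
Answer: Rational(1, 12718) ≈ 7.8629e-5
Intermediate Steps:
Function('x')(Z, g) = Add(-32, Mul(10, Z, g)) (Function('x')(Z, g) = Add(Mul(Mul(10, Z), g), -32) = Add(Mul(10, Z, g), -32) = Add(-32, Mul(10, Z, g)))
Pow(Function('x')(51, Pow(-5, 2)), -1) = Pow(Add(-32, Mul(10, 51, Pow(-5, 2))), -1) = Pow(Add(-32, Mul(10, 51, 25)), -1) = Pow(Add(-32, 12750), -1) = Pow(12718, -1) = Rational(1, 12718)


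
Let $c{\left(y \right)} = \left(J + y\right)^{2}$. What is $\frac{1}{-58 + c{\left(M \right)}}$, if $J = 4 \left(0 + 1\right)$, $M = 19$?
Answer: $\frac{1}{471} \approx 0.0021231$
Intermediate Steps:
$J = 4$ ($J = 4 \cdot 1 = 4$)
$c{\left(y \right)} = \left(4 + y\right)^{2}$
$\frac{1}{-58 + c{\left(M \right)}} = \frac{1}{-58 + \left(4 + 19\right)^{2}} = \frac{1}{-58 + 23^{2}} = \frac{1}{-58 + 529} = \frac{1}{471}$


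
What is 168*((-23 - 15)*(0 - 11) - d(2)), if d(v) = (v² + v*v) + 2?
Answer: 68544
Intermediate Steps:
d(v) = 2 + 2*v² (d(v) = (v² + v²) + 2 = 2*v² + 2 = 2 + 2*v²)
168*((-23 - 15)*(0 - 11) - d(2)) = 168*((-23 - 15)*(0 - 11) - (2 + 2*2²)) = 168*(-38*(-11) - (2 + 2*4)) = 168*(418 - (2 + 8)) = 168*(418 - 1*10) = 168*(418 - 10) = 168*408 = 68544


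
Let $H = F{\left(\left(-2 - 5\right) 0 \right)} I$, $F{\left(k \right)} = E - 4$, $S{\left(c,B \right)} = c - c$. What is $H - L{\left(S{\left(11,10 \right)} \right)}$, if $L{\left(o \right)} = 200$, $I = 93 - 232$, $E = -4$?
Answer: $912$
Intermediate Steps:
$S{\left(c,B \right)} = 0$
$F{\left(k \right)} = -8$ ($F{\left(k \right)} = -4 - 4 = -8$)
$I = -139$
$H = 1112$ ($H = \left(-8\right) \left(-139\right) = 1112$)
$H - L{\left(S{\left(11,10 \right)} \right)} = 1112 - 200 = 912$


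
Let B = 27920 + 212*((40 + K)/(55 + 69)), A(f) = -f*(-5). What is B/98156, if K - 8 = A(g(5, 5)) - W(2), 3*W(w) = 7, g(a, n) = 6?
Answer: 2608591/9128508 ≈ 0.28576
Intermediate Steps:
A(f) = 5*f
W(w) = 7/3 (W(w) = (1/3)*7 = 7/3)
K = 107/3 (K = 8 + (5*6 - 1*7/3) = 8 + (30 - 7/3) = 8 + 83/3 = 107/3 ≈ 35.667)
B = 2608591/93 (B = 27920 + 212*((40 + 107/3)/(55 + 69)) = 27920 + 212*((227/3)/124) = 27920 + 212*((227/3)*(1/124)) = 27920 + 212*(227/372) = 27920 + 12031/93 = 2608591/93 ≈ 28049.)
B/98156 = (2608591/93)/98156 = (2608591/93)*(1/98156) = 2608591/9128508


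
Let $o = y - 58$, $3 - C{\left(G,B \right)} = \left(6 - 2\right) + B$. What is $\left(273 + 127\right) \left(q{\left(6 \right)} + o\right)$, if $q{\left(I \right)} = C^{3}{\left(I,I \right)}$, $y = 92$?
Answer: $-123600$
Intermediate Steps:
$C{\left(G,B \right)} = -1 - B$ ($C{\left(G,B \right)} = 3 - \left(\left(6 - 2\right) + B\right) = 3 - \left(4 + B\right) = -1 - B$)
$o = 34$ ($o = 92 - 58 = 34$)
$q{\left(I \right)} = \left(-1 - I\right)^{3}$
$\left(273 + 127\right) \left(q{\left(6 \right)} + o\right) = \left(273 + 127\right) \left(- \left(1 + 6\right)^{3} + 34\right) = 400 \left(- 7^{3} + 34\right) = 400 \left(\left(-1\right) 343 + 34\right) = 400 \left(-343 + 34\right) = 400 \left(-309\right) = -123600$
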